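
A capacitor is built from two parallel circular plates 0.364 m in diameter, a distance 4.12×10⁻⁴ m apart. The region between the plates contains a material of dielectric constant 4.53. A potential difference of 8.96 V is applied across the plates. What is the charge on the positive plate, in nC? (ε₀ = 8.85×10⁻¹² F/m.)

Q ≈ 90.7 nC

A = π(0.364/2 m)² = 0.104 m².
C = κε₀A/d = 4.53 × 8.85×10⁻¹² × 0.104 / 4.12×10⁻⁴ = 1.01×10⁻⁸ F.
Q = CV = 1.01×10⁻⁸ × 8.96 = 9.07×10⁻⁸ C.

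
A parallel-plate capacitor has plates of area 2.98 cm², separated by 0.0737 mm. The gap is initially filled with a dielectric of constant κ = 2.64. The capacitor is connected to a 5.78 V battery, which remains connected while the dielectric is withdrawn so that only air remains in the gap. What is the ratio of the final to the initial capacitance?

0.379

C = κε₀A/d scales with κ, so C₂/C₁ = 1/κ = 1/2.64 = 0.379.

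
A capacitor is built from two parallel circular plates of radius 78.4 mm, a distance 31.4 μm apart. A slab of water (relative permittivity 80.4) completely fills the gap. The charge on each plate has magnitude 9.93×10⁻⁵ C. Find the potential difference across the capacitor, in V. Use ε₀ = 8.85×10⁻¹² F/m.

V ≈ 227 V

A = π(78.4 mm)² = 1.93×10⁻² m².
C = κε₀A/d = 80.4 × 8.85×10⁻¹² × 1.93×10⁻² / 3.14×10⁻⁵ = 4.38×10⁻⁷ F.
V = Q/C = 9.93×10⁻⁵ / 4.38×10⁻⁷ = 2.27×10² V.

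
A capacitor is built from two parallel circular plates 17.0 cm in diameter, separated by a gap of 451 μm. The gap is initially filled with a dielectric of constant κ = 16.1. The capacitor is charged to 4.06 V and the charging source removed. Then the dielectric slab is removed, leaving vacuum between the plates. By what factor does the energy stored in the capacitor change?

U₂/U₁ ≈ 16.1

Isolated ⇒ Q is held fixed.
C₂ = 0.0621 C₁ and U = Q²/(2C), so U₂/U₁ = C₁/C₂ = 16.1.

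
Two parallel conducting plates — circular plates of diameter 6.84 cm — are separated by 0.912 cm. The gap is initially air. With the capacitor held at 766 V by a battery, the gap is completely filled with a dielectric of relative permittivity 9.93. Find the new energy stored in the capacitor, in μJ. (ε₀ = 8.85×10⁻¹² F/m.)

A = π(6.84/2 cm)² = 3.67×10⁻³ m².
Initially C₁ = ε₀A/d = 8.85×10⁻¹² × 3.67×10⁻³ / 9.12×10⁻³ = 3.57×10⁻¹² F.
U₁ = 1.05×10⁻⁶ J.
Battery connected ⇒ V is held fixed. C₂ = 9.93 C₁ and U = ½CV², so U₂/U₁ = C₂/C₁ = 9.93.
U₂ = 9.93 × 1.05×10⁻⁶ = 1.04×10⁻⁵ J.

U ≈ 10.4 μJ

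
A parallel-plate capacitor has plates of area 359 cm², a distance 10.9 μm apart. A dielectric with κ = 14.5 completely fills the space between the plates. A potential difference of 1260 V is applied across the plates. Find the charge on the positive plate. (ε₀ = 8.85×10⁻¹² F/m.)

0.533 mC

A = 359 cm² = 3.59×10⁻² m².
C = κε₀A/d = 14.5 × 8.85×10⁻¹² × 3.59×10⁻² / 1.09×10⁻⁵ = 4.23×10⁻⁷ F.
Q = CV = 4.23×10⁻⁷ × 1260 = 5.33×10⁻⁴ C.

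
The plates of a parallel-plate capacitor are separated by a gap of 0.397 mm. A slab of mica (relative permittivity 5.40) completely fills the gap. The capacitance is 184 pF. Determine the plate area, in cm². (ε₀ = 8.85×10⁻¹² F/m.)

15.3 cm²

A = Cd/(κε₀) = 1.84×10⁻¹⁰ × 3.97×10⁻⁴ / (5.40 × 8.85×10⁻¹²) = 1.53×10⁻³ m².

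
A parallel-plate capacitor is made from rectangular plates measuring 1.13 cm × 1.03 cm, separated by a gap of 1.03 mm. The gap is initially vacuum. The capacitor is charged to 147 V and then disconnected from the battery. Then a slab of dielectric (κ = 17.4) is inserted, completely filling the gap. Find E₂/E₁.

Isolated ⇒ Q is held fixed.
V₂ = Q/C₂ = V₁/17.4; E = V/d, so E₂/E₁ = (V₂/V₁)(d₁/d₂) = 0.0575.

E₂/E₁ ≈ 0.0575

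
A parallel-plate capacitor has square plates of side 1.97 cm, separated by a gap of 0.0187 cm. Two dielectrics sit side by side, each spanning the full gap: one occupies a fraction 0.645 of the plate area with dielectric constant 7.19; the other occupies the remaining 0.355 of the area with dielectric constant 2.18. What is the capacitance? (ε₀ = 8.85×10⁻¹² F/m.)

99.4 pF

A = (1.97 cm)² = 3.88×10⁻⁴ m².
Side-by-side slabs ⇒ two capacitors in parallel, each spanning the full gap.
C₁ = κ₁ε₀A₁/d = 7.19 × 8.85×10⁻¹² × 2.50×10⁻⁴ / 1.87×10⁻⁴ = 8.52×10⁻¹¹ F.
C₂ = κ₂ε₀A₂/d = 2.18 × 8.85×10⁻¹² × 1.38×10⁻⁴ / 1.87×10⁻⁴ = 1.42×10⁻¹¹ F.
C = C₁ + C₂ = 9.94×10⁻¹¹ F.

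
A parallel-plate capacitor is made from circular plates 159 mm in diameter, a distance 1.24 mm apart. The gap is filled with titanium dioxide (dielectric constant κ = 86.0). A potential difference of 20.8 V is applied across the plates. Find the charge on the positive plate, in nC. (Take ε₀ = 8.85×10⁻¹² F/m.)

A = π(159/2 mm)² = 1.99×10⁻² m².
C = κε₀A/d = 86.0 × 8.85×10⁻¹² × 1.99×10⁻² / 1.24×10⁻³ = 1.22×10⁻⁸ F.
Q = CV = 1.22×10⁻⁸ × 20.8 = 2.53×10⁻⁷ C.

Q ≈ 253 nC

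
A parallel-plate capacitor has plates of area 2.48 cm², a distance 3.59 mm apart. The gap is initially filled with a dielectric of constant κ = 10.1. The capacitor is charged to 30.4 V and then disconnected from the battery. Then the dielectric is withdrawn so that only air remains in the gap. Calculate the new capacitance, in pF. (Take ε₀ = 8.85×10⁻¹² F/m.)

A = 2.48 cm² = 2.48×10⁻⁴ m².
Initially C₁ = κε₀A/d = 10.1 × 8.85×10⁻¹² × 2.48×10⁻⁴ / 3.59×10⁻³ = 6.17×10⁻¹² F.
C = κε₀A/d scales with κ, so C₂/C₁ = 1/κ = 1/10.1 = 0.0990.
C₂ = 0.0990 × 6.17×10⁻¹² = 6.11×10⁻¹³ F.

C ≈ 0.611 pF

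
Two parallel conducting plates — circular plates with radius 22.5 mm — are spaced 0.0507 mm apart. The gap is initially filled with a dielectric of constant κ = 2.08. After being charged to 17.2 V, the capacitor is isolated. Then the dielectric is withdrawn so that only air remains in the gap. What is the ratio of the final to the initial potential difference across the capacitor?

Isolated ⇒ Q is held fixed.
C₂ = 0.481 C₁ and V = Q/C, so V₂/V₁ = C₁/C₂ = 2.08.

2.08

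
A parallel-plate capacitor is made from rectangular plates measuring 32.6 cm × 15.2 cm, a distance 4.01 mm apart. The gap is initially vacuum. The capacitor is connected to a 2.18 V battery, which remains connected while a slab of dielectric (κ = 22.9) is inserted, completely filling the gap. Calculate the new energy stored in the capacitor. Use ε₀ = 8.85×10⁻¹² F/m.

A = 32.6 × 15.2 cm² = 4.96×10⁻² m².
Initially C₁ = ε₀A/d = 8.85×10⁻¹² × 4.96×10⁻² / 4.01×10⁻³ = 1.09×10⁻¹⁰ F.
U₁ = 2.60×10⁻¹⁰ J.
Battery connected ⇒ V is held fixed. C₂ = 22.9 C₁ and U = ½CV², so U₂/U₁ = C₂/C₁ = 22.9.
U₂ = 22.9 × 2.60×10⁻¹⁰ = 5.95×10⁻⁹ J.

5.95 nJ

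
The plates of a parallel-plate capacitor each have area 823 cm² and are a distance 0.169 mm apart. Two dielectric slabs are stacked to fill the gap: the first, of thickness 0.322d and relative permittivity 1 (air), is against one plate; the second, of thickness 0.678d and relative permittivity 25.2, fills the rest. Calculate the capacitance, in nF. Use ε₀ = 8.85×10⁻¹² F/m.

A = 823 cm² = 8.23×10⁻² m².
Stacked slabs ⇒ two capacitors in series, each with the full plate area.
C₁ = κ₁ε₀A/d₁ = 1.00 × 8.85×10⁻¹² × 8.23×10⁻² / 5.44×10⁻⁵ = 1.34×10⁻⁸ F.
C₂ = κ₂ε₀A/d₂ = 25.2 × 8.85×10⁻¹² × 8.23×10⁻² / 1.15×10⁻⁴ = 1.60×10⁻⁷ F.
C = (1/C₁ + 1/C₂)⁻¹ = 1.24×10⁻⁸ F.

12.4 nF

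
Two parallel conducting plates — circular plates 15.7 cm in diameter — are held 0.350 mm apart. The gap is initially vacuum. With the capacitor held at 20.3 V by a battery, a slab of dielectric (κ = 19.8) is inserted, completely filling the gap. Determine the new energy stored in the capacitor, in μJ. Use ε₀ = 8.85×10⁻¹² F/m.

A = π(15.7/2 cm)² = 1.94×10⁻² m².
Initially C₁ = ε₀A/d = 8.85×10⁻¹² × 1.94×10⁻² / 3.50×10⁻⁴ = 4.90×10⁻¹⁰ F.
U₁ = 1.01×10⁻⁷ J.
Battery connected ⇒ V is held fixed. C₂ = 19.8 C₁ and U = ½CV², so U₂/U₁ = C₂/C₁ = 19.8.
U₂ = 19.8 × 1.01×10⁻⁷ = 2.00×10⁻⁶ J.

2.00 μJ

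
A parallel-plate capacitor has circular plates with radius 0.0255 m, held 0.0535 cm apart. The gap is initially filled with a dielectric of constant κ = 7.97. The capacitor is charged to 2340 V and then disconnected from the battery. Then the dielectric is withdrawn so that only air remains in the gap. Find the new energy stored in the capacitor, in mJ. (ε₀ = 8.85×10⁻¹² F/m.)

A = π(0.0255 m)² = 2.04×10⁻³ m².
Initially C₁ = κε₀A/d = 7.97 × 8.85×10⁻¹² × 2.04×10⁻³ / 5.35×10⁻⁴ = 2.69×10⁻¹⁰ F.
U₁ = 7.37×10⁻⁴ J.
Isolated ⇒ Q is held fixed. C₂ = 0.125 C₁ and U = Q²/(2C), so U₂/U₁ = C₁/C₂ = 7.97.
U₂ = 7.97 × 7.37×10⁻⁴ = 5.88×10⁻³ J.

U ≈ 5.88 mJ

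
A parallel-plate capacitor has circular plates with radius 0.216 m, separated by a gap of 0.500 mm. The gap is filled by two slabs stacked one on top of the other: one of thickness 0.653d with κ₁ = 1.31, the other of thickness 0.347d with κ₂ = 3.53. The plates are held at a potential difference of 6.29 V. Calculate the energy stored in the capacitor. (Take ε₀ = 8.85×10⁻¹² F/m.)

86.0 nJ

A = π(0.216 m)² = 0.147 m².
Stacked slabs ⇒ two capacitors in series, each with the full plate area.
C₁ = κ₁ε₀A/d₁ = 1.31 × 8.85×10⁻¹² × 0.147 / 3.27×10⁻⁴ = 5.20×10⁻⁹ F.
C₂ = κ₂ε₀A/d₂ = 3.53 × 8.85×10⁻¹² × 0.147 / 1.73×10⁻⁴ = 2.64×10⁻⁸ F.
C = (1/C₁ + 1/C₂)⁻¹ = 4.35×10⁻⁹ F.
U = ½CV² = ½ × 4.35×10⁻⁹ × (6.29)² = 8.60×10⁻⁸ J.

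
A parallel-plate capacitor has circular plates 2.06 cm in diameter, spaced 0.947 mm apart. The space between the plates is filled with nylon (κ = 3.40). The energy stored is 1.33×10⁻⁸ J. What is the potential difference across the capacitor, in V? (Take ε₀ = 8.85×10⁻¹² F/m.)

A = π(2.06/2 cm)² = 3.33×10⁻⁴ m².
C = κε₀A/d = 3.40 × 8.85×10⁻¹² × 3.33×10⁻⁴ / 9.47×10⁻⁴ = 1.06×10⁻¹¹ F.
V = √(2U/C) = √(2 × 1.33×10⁻⁸ / 1.06×10⁻¹¹) = 50.1 V.

50.1 V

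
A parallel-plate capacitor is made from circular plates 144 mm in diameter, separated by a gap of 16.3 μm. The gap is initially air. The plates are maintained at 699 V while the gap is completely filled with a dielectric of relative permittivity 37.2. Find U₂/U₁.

37.2

Battery connected ⇒ V is held fixed.
C₂ = 37.2 C₁ and U = ½CV², so U₂/U₁ = C₂/C₁ = 37.2.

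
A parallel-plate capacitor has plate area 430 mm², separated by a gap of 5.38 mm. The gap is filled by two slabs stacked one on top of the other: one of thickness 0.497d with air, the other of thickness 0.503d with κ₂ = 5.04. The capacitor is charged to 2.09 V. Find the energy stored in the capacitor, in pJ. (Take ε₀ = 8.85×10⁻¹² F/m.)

2.59 pJ

A = 430 mm² = 4.30×10⁻⁴ m².
Stacked slabs ⇒ two capacitors in series, each with the full plate area.
C₁ = κ₁ε₀A/d₁ = 1.00 × 8.85×10⁻¹² × 4.30×10⁻⁴ / 2.67×10⁻³ = 1.42×10⁻¹² F.
C₂ = κ₂ε₀A/d₂ = 5.04 × 8.85×10⁻¹² × 4.30×10⁻⁴ / 2.71×10⁻³ = 7.09×10⁻¹² F.
C = (1/C₁ + 1/C₂)⁻¹ = 1.19×10⁻¹² F.
U = ½CV² = ½ × 1.19×10⁻¹² × (2.09)² = 2.59×10⁻¹² J.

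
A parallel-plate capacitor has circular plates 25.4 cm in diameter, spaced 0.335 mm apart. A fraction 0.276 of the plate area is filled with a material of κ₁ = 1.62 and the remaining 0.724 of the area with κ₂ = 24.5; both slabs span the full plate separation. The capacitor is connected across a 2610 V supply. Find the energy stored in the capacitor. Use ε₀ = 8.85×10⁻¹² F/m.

A = π(25.4/2 cm)² = 5.07×10⁻² m².
Side-by-side slabs ⇒ two capacitors in parallel, each spanning the full gap.
C₁ = κ₁ε₀A₁/d = 1.62 × 8.85×10⁻¹² × 1.40×10⁻² / 3.35×10⁻⁴ = 5.99×10⁻¹⁰ F.
C₂ = κ₂ε₀A₂/d = 24.5 × 8.85×10⁻¹² × 3.67×10⁻² / 3.35×10⁻⁴ = 2.37×10⁻⁸ F.
C = C₁ + C₂ = 2.43×10⁻⁸ F.
U = ½CV² = ½ × 2.43×10⁻⁸ × (2610)² = 8.29×10⁻² J.

U ≈ 82.9 mJ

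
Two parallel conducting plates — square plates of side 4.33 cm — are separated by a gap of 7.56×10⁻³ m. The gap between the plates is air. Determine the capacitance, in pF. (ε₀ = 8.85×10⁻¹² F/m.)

2.19 pF

A = (4.33 cm)² = 1.87×10⁻³ m².
C = ε₀A/d = 8.85×10⁻¹² × 1.87×10⁻³ / 7.56×10⁻³ = 2.19×10⁻¹² F.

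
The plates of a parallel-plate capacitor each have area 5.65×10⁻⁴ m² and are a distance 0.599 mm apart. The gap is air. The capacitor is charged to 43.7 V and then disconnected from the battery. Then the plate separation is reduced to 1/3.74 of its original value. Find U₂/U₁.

Isolated ⇒ Q is held fixed.
C₂ = 3.74 C₁ and U = Q²/(2C), so U₂/U₁ = C₁/C₂ = 0.267.

U₂/U₁ ≈ 0.267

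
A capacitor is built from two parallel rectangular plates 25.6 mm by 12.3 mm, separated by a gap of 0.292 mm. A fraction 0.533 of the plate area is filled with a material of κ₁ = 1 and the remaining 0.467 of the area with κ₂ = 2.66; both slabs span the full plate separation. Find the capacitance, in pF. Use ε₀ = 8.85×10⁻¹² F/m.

16.9 pF

A = 25.6 × 12.3 mm² = 3.15×10⁻⁴ m².
Side-by-side slabs ⇒ two capacitors in parallel, each spanning the full gap.
C₁ = κ₁ε₀A₁/d = 1.00 × 8.85×10⁻¹² × 1.68×10⁻⁴ / 2.92×10⁻⁴ = 5.09×10⁻¹² F.
C₂ = κ₂ε₀A₂/d = 2.66 × 8.85×10⁻¹² × 1.47×10⁻⁴ / 2.92×10⁻⁴ = 1.19×10⁻¹¹ F.
C = C₁ + C₂ = 1.69×10⁻¹¹ F.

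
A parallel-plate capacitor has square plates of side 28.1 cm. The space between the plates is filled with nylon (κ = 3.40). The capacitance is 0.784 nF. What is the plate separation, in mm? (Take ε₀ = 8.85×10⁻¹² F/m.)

A = (28.1 cm)² = 7.90×10⁻² m².
d = κε₀A/C = 3.40 × 8.85×10⁻¹² × 7.90×10⁻² / 7.84×10⁻¹⁰ = 3.03×10⁻³ m.

3.03 mm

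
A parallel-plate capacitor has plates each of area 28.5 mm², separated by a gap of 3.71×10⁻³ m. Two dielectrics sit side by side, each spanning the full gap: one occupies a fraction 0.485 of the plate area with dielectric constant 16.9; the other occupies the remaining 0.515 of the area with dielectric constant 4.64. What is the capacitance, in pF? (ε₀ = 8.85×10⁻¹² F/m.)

C ≈ 0.720 pF

A = 28.5 mm² = 2.85×10⁻⁵ m².
Side-by-side slabs ⇒ two capacitors in parallel, each spanning the full gap.
C₁ = κ₁ε₀A₁/d = 16.9 × 8.85×10⁻¹² × 1.38×10⁻⁵ / 3.71×10⁻³ = 5.57×10⁻¹³ F.
C₂ = κ₂ε₀A₂/d = 4.64 × 8.85×10⁻¹² × 1.47×10⁻⁵ / 3.71×10⁻³ = 1.62×10⁻¹³ F.
C = C₁ + C₂ = 7.20×10⁻¹³ F.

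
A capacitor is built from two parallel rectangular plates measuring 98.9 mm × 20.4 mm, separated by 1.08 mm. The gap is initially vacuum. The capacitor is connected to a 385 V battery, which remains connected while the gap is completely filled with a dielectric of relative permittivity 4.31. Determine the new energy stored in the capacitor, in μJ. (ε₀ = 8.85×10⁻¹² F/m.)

A = 98.9 × 20.4 mm² = 2.02×10⁻³ m².
Initially C₁ = ε₀A/d = 8.85×10⁻¹² × 2.02×10⁻³ / 1.08×10⁻³ = 1.65×10⁻¹¹ F.
U₁ = 1.23×10⁻⁶ J.
Battery connected ⇒ V is held fixed. C₂ = 4.31 C₁ and U = ½CV², so U₂/U₁ = C₂/C₁ = 4.31.
U₂ = 4.31 × 1.23×10⁻⁶ = 5.28×10⁻⁶ J.

5.28 μJ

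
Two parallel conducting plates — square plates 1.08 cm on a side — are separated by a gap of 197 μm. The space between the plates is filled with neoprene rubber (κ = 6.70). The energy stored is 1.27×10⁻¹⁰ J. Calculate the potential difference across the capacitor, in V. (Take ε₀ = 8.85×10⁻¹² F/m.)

A = (1.08 cm)² = 1.17×10⁻⁴ m².
C = κε₀A/d = 6.70 × 8.85×10⁻¹² × 1.17×10⁻⁴ / 1.97×10⁻⁴ = 3.51×10⁻¹¹ F.
V = √(2U/C) = √(2 × 1.27×10⁻¹⁰ / 3.51×10⁻¹¹) = 2.69 V.

V ≈ 2.69 V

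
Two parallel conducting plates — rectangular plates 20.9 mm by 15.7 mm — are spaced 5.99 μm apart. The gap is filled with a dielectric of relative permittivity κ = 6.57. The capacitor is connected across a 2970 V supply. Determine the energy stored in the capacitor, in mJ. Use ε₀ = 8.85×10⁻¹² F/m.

A = 20.9 × 15.7 mm² = 3.28×10⁻⁴ m².
C = κε₀A/d = 6.57 × 8.85×10⁻¹² × 3.28×10⁻⁴ / 5.99×10⁻⁶ = 3.19×10⁻⁹ F.
U = ½CV² = ½ × 3.19×10⁻⁹ × (2970)² = 1.40×10⁻² J.

14.0 mJ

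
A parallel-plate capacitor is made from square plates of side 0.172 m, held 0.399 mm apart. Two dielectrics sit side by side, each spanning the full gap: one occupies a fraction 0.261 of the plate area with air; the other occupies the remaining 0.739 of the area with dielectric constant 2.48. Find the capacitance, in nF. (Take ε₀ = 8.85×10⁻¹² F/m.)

A = (0.172 m)² = 2.96×10⁻² m².
Side-by-side slabs ⇒ two capacitors in parallel, each spanning the full gap.
C₁ = κ₁ε₀A₁/d = 1.00 × 8.85×10⁻¹² × 7.72×10⁻³ / 3.99×10⁻⁴ = 1.71×10⁻¹⁰ F.
C₂ = κ₂ε₀A₂/d = 2.48 × 8.85×10⁻¹² × 2.19×10⁻² / 3.99×10⁻⁴ = 1.20×10⁻⁹ F.
C = C₁ + C₂ = 1.37×10⁻⁹ F.

C ≈ 1.37 nF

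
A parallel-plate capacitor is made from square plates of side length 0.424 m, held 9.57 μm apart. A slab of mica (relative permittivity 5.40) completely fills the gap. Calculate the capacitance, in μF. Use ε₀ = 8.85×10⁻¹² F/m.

C ≈ 0.898 μF

A = (0.424 m)² = 0.180 m².
C = κε₀A/d = 5.40 × 8.85×10⁻¹² × 0.180 / 9.57×10⁻⁶ = 8.98×10⁻⁷ F.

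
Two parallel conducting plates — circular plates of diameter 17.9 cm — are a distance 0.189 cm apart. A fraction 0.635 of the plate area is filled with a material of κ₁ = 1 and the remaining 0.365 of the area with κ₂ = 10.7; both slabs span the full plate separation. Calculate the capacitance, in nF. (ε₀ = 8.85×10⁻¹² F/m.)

A = π(17.9/2 cm)² = 2.52×10⁻² m².
Side-by-side slabs ⇒ two capacitors in parallel, each spanning the full gap.
C₁ = κ₁ε₀A₁/d = 1.00 × 8.85×10⁻¹² × 1.60×10⁻² / 1.89×10⁻³ = 7.48×10⁻¹¹ F.
C₂ = κ₂ε₀A₂/d = 10.7 × 8.85×10⁻¹² × 9.19×10⁻³ / 1.89×10⁻³ = 4.60×10⁻¹⁰ F.
C = C₁ + C₂ = 5.35×10⁻¹⁰ F.

C ≈ 0.535 nF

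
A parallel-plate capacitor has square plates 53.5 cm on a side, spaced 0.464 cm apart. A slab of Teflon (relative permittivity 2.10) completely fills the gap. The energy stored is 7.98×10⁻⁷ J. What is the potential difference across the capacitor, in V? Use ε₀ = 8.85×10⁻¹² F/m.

V ≈ 37.3 V

A = (53.5 cm)² = 0.286 m².
C = κε₀A/d = 2.10 × 8.85×10⁻¹² × 0.286 / 4.64×10⁻³ = 1.15×10⁻⁹ F.
V = √(2U/C) = √(2 × 7.98×10⁻⁷ / 1.15×10⁻⁹) = 37.3 V.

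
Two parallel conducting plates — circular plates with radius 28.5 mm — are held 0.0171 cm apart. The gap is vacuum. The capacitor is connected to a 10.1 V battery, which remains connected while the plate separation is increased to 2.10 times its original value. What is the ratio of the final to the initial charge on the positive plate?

0.476

Battery connected ⇒ V is held fixed.
C₂ = 0.476 C₁ and Q = CV, so Q₂/Q₁ = C₂/C₁ = 0.476.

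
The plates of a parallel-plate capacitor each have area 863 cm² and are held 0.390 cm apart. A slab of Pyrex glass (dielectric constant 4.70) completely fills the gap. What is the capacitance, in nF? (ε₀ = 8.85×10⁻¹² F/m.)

0.920 nF

A = 863 cm² = 8.63×10⁻² m².
C = κε₀A/d = 4.70 × 8.85×10⁻¹² × 8.63×10⁻² / 3.90×10⁻³ = 9.20×10⁻¹⁰ F.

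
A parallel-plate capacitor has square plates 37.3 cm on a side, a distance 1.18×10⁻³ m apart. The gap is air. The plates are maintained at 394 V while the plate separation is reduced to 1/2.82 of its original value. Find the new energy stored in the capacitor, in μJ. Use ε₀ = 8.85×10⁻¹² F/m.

A = (37.3 cm)² = 0.139 m².
Initially C₁ = ε₀A/d = 8.85×10⁻¹² × 0.139 / 1.18×10⁻³ = 1.04×10⁻⁹ F.
U₁ = 8.10×10⁻⁵ J.
Battery connected ⇒ V is held fixed. C₂ = 2.82 C₁ and U = ½CV², so U₂/U₁ = C₂/C₁ = 2.82.
U₂ = 2.82 × 8.10×10⁻⁵ = 2.28×10⁻⁴ J.

U ≈ 228 μJ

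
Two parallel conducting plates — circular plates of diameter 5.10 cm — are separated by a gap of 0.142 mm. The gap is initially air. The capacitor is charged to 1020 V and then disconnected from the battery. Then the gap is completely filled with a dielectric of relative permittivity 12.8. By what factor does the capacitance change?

12.8

C = κε₀A/d scales with κ, so C₂/C₁ = κ = 12.8.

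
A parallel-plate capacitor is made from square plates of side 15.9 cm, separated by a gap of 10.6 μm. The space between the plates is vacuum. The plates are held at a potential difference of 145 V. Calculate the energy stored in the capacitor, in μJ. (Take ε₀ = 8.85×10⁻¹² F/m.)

U ≈ 222 μJ

A = (15.9 cm)² = 2.53×10⁻² m².
C = ε₀A/d = 8.85×10⁻¹² × 2.53×10⁻² / 1.06×10⁻⁵ = 2.11×10⁻⁸ F.
U = ½CV² = ½ × 2.11×10⁻⁸ × (145)² = 2.22×10⁻⁴ J.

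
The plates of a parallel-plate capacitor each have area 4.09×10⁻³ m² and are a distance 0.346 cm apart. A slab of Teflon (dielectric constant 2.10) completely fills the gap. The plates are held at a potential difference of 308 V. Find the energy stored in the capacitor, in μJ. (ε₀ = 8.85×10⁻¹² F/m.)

C = κε₀A/d = 2.10 × 8.85×10⁻¹² × 4.09×10⁻³ / 3.46×10⁻³ = 2.20×10⁻¹¹ F.
U = ½CV² = ½ × 2.20×10⁻¹¹ × (308)² = 1.04×10⁻⁶ J.

U ≈ 1.04 μJ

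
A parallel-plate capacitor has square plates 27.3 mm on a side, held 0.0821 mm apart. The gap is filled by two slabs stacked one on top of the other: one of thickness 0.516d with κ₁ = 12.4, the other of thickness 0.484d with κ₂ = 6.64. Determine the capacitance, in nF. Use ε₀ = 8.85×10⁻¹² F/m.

A = (27.3 mm)² = 7.45×10⁻⁴ m².
Stacked slabs ⇒ two capacitors in series, each with the full plate area.
C₁ = κ₁ε₀A/d₁ = 12.4 × 8.85×10⁻¹² × 7.45×10⁻⁴ / 4.24×10⁻⁵ = 1.93×10⁻⁹ F.
C₂ = κ₂ε₀A/d₂ = 6.64 × 8.85×10⁻¹² × 7.45×10⁻⁴ / 3.97×10⁻⁵ = 1.10×10⁻⁹ F.
C = (1/C₁ + 1/C₂)⁻¹ = 7.02×10⁻¹⁰ F.

C ≈ 0.702 nF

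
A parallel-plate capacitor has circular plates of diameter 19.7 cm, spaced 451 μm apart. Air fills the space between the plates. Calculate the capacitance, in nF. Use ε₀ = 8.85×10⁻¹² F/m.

A = π(19.7/2 cm)² = 3.05×10⁻² m².
C = ε₀A/d = 8.85×10⁻¹² × 3.05×10⁻² / 4.51×10⁻⁴ = 5.98×10⁻¹⁰ F.

C ≈ 0.598 nF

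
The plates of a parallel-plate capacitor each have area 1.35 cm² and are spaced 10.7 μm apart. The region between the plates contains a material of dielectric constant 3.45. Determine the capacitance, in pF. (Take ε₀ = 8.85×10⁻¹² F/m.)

385 pF

A = 1.35 cm² = 1.35×10⁻⁴ m².
C = κε₀A/d = 3.45 × 8.85×10⁻¹² × 1.35×10⁻⁴ / 1.07×10⁻⁵ = 3.85×10⁻¹⁰ F.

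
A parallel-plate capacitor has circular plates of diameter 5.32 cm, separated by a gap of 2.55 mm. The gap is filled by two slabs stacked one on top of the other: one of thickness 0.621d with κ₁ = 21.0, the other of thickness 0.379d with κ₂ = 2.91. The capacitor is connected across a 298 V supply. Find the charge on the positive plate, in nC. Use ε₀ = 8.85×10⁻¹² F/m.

A = π(5.32/2 cm)² = 2.22×10⁻³ m².
Stacked slabs ⇒ two capacitors in series, each with the full plate area.
C₁ = κ₁ε₀A/d₁ = 21.0 × 8.85×10⁻¹² × 2.22×10⁻³ / 1.58×10⁻³ = 2.61×10⁻¹⁰ F.
C₂ = κ₂ε₀A/d₂ = 2.91 × 8.85×10⁻¹² × 2.22×10⁻³ / 9.66×10⁻⁴ = 5.92×10⁻¹¹ F.
C = (1/C₁ + 1/C₂)⁻¹ = 4.83×10⁻¹¹ F.
Q = CV = 4.83×10⁻¹¹ × 298 = 1.44×10⁻⁸ C.

Q ≈ 14.4 nC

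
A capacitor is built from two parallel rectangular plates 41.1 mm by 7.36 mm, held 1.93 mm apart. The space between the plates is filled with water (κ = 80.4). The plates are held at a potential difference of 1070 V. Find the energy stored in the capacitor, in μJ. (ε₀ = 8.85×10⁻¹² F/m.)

U ≈ 63.8 μJ

A = 41.1 × 7.36 mm² = 3.02×10⁻⁴ m².
C = κε₀A/d = 80.4 × 8.85×10⁻¹² × 3.02×10⁻⁴ / 1.93×10⁻³ = 1.12×10⁻¹⁰ F.
U = ½CV² = ½ × 1.12×10⁻¹⁰ × (1070)² = 6.38×10⁻⁵ J.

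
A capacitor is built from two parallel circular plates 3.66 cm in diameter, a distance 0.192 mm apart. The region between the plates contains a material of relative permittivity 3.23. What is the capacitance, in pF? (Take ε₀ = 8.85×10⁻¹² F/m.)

A = π(3.66/2 cm)² = 1.05×10⁻³ m².
C = κε₀A/d = 3.23 × 8.85×10⁻¹² × 1.05×10⁻³ / 1.92×10⁻⁴ = 1.57×10⁻¹⁰ F.

C ≈ 157 pF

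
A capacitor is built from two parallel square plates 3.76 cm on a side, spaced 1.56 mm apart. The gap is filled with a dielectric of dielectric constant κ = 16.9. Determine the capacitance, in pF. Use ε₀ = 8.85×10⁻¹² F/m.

A = (3.76 cm)² = 1.41×10⁻³ m².
C = κε₀A/d = 16.9 × 8.85×10⁻¹² × 1.41×10⁻³ / 1.56×10⁻³ = 1.36×10⁻¹⁰ F.

136 pF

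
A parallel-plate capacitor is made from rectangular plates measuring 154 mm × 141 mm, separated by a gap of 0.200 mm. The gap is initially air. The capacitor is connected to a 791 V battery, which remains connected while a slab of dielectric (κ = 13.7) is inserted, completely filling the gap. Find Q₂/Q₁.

Battery connected ⇒ V is held fixed.
C₂ = 13.7 C₁ and Q = CV, so Q₂/Q₁ = C₂/C₁ = 13.7.

Q₂/Q₁ ≈ 13.7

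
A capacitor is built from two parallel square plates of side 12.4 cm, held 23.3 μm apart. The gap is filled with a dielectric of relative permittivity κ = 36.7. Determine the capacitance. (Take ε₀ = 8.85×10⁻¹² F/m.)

C ≈ 214 nF

A = (12.4 cm)² = 1.54×10⁻² m².
C = κε₀A/d = 36.7 × 8.85×10⁻¹² × 1.54×10⁻² / 2.33×10⁻⁵ = 2.14×10⁻⁷ F.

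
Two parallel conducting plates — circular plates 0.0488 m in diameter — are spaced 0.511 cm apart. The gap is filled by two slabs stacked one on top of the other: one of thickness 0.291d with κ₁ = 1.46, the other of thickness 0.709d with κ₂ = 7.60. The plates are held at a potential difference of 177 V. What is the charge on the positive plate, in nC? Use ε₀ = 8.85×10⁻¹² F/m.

1.96 nC

A = π(0.0488/2 m)² = 1.87×10⁻³ m².
Stacked slabs ⇒ two capacitors in series, each with the full plate area.
C₁ = κ₁ε₀A/d₁ = 1.46 × 8.85×10⁻¹² × 1.87×10⁻³ / 1.49×10⁻³ = 1.63×10⁻¹¹ F.
C₂ = κ₂ε₀A/d₂ = 7.60 × 8.85×10⁻¹² × 1.87×10⁻³ / 3.62×10⁻³ = 3.47×10⁻¹¹ F.
C = (1/C₁ + 1/C₂)⁻¹ = 1.11×10⁻¹¹ F.
Q = CV = 1.11×10⁻¹¹ × 177 = 1.96×10⁻⁹ C.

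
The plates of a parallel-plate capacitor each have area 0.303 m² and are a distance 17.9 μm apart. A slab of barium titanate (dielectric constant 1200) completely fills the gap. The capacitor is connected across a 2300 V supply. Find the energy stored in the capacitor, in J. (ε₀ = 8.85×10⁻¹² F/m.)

U ≈ 475 J

C = κε₀A/d = 1200 × 8.85×10⁻¹² × 0.303 / 1.79×10⁻⁵ = 1.80×10⁻⁴ F.
U = ½CV² = ½ × 1.80×10⁻⁴ × (2300)² = 4.75×10² J.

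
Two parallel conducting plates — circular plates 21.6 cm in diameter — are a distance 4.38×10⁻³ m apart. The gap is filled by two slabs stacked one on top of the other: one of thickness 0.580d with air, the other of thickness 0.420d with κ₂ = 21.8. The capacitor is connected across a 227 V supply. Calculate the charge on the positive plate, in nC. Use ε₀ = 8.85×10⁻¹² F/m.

A = π(21.6/2 cm)² = 3.66×10⁻² m².
Stacked slabs ⇒ two capacitors in series, each with the full plate area.
C₁ = κ₁ε₀A/d₁ = 1.00 × 8.85×10⁻¹² × 3.66×10⁻² / 2.54×10⁻³ = 1.28×10⁻¹⁰ F.
C₂ = κ₂ε₀A/d₂ = 21.8 × 8.85×10⁻¹² × 3.66×10⁻² / 1.84×10⁻³ = 3.84×10⁻⁹ F.
C = (1/C₁ + 1/C₂)⁻¹ = 1.24×10⁻¹⁰ F.
Q = CV = 1.24×10⁻¹⁰ × 227 = 2.80×10⁻⁸ C.

28.0 nC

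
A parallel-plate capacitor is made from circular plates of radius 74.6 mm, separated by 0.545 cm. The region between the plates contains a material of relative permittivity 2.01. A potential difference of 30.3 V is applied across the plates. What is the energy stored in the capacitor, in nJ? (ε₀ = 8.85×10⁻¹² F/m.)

A = π(74.6 mm)² = 1.75×10⁻² m².
C = κε₀A/d = 2.01 × 8.85×10⁻¹² × 1.75×10⁻² / 5.45×10⁻³ = 5.71×10⁻¹¹ F.
U = ½CV² = ½ × 5.71×10⁻¹¹ × (30.3)² = 2.62×10⁻⁸ J.

U ≈ 26.2 nJ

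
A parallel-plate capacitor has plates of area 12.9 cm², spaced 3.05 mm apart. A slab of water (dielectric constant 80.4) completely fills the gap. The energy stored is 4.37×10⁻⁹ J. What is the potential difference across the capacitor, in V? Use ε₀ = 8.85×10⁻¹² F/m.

A = 12.9 cm² = 1.29×10⁻³ m².
C = κε₀A/d = 80.4 × 8.85×10⁻¹² × 1.29×10⁻³ / 3.05×10⁻³ = 3.01×10⁻¹⁰ F.
V = √(2U/C) = √(2 × 4.37×10⁻⁹ / 3.01×10⁻¹⁰) = 5.39 V.

5.39 V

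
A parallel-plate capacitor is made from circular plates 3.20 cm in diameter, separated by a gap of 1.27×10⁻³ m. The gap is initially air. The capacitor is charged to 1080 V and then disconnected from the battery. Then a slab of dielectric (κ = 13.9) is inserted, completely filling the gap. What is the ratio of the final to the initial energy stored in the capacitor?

Isolated ⇒ Q is held fixed.
C₂ = 13.9 C₁ and U = Q²/(2C), so U₂/U₁ = C₁/C₂ = 0.0719.

0.0719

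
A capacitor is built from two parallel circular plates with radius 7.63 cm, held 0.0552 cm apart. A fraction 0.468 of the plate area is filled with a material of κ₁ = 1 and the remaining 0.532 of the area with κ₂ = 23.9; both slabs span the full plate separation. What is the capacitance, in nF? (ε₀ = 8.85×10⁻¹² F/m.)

A = π(7.63 cm)² = 1.83×10⁻² m².
Side-by-side slabs ⇒ two capacitors in parallel, each spanning the full gap.
C₁ = κ₁ε₀A₁/d = 1.00 × 8.85×10⁻¹² × 8.56×10⁻³ / 5.52×10⁻⁴ = 1.37×10⁻¹⁰ F.
C₂ = κ₂ε₀A₂/d = 23.9 × 8.85×10⁻¹² × 9.73×10⁻³ / 5.52×10⁻⁴ = 3.73×10⁻⁹ F.
C = C₁ + C₂ = 3.87×10⁻⁹ F.

3.87 nF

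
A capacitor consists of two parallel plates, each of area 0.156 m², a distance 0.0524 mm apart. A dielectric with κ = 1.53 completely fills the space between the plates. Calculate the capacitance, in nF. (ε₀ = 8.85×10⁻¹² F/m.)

40.3 nF

C = κε₀A/d = 1.53 × 8.85×10⁻¹² × 0.156 / 5.24×10⁻⁵ = 4.03×10⁻⁸ F.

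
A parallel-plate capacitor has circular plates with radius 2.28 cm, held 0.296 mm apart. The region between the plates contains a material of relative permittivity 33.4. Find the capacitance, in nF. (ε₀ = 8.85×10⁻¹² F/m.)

1.63 nF

A = π(2.28 cm)² = 1.63×10⁻³ m².
C = κε₀A/d = 33.4 × 8.85×10⁻¹² × 1.63×10⁻³ / 2.96×10⁻⁴ = 1.63×10⁻⁹ F.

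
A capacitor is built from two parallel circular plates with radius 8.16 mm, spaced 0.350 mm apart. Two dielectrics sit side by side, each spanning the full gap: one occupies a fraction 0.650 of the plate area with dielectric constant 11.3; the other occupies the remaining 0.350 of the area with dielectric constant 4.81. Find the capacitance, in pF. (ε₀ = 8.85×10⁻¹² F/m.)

47.8 pF

A = π(8.16 mm)² = 2.09×10⁻⁴ m².
Side-by-side slabs ⇒ two capacitors in parallel, each spanning the full gap.
C₁ = κ₁ε₀A₁/d = 11.3 × 8.85×10⁻¹² × 1.36×10⁻⁴ / 3.50×10⁻⁴ = 3.89×10⁻¹¹ F.
C₂ = κ₂ε₀A₂/d = 4.81 × 8.85×10⁻¹² × 7.32×10⁻⁵ / 3.50×10⁻⁴ = 8.90×10⁻¹² F.
C = C₁ + C₂ = 4.78×10⁻¹¹ F.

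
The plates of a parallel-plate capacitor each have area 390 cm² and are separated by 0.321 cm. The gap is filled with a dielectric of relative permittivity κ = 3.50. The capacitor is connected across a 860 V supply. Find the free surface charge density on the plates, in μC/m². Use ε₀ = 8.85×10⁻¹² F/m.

A = 390 cm² = 3.90×10⁻² m².
C = κε₀A/d = 3.50 × 8.85×10⁻¹² × 3.90×10⁻² / 3.21×10⁻³ = 3.76×10⁻¹⁰ F.
σ = Q/A = CV/A = 3.76×10⁻¹⁰ × 860 / 3.90×10⁻² = 8.30×10⁻⁶ C/m².

8.30 μC/m²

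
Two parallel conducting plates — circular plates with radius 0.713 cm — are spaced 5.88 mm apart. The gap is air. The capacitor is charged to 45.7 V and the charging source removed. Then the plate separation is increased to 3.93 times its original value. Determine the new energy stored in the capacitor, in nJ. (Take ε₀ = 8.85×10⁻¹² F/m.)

A = π(0.713 cm)² = 1.60×10⁻⁴ m².
Initially C₁ = ε₀A/d = 8.85×10⁻¹² × 1.60×10⁻⁴ / 5.88×10⁻³ = 2.40×10⁻¹³ F.
U₁ = 2.51×10⁻¹⁰ J.
Isolated ⇒ Q is held fixed. C₂ = 0.254 C₁ and U = Q²/(2C), so U₂/U₁ = C₁/C₂ = 3.93.
U₂ = 3.93 × 2.51×10⁻¹⁰ = 9.86×10⁻¹⁰ J.

0.986 nJ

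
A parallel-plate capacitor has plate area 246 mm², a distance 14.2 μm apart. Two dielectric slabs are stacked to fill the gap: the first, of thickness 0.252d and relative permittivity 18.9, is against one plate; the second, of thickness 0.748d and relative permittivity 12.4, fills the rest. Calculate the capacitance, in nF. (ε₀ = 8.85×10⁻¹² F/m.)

2.08 nF

A = 246 mm² = 2.46×10⁻⁴ m².
Stacked slabs ⇒ two capacitors in series, each with the full plate area.
C₁ = κ₁ε₀A/d₁ = 18.9 × 8.85×10⁻¹² × 2.46×10⁻⁴ / 3.58×10⁻⁶ = 1.15×10⁻⁸ F.
C₂ = κ₂ε₀A/d₂ = 12.4 × 8.85×10⁻¹² × 2.46×10⁻⁴ / 1.06×10⁻⁵ = 2.54×10⁻⁹ F.
C = (1/C₁ + 1/C₂)⁻¹ = 2.08×10⁻⁹ F.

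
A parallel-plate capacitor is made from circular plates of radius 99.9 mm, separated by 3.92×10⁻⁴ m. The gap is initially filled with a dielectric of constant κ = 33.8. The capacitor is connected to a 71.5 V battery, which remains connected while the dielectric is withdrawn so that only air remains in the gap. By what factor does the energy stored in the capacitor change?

Battery connected ⇒ V is held fixed.
C₂ = 0.0296 C₁ and U = ½CV², so U₂/U₁ = C₂/C₁ = 0.0296.

U₂/U₁ ≈ 0.0296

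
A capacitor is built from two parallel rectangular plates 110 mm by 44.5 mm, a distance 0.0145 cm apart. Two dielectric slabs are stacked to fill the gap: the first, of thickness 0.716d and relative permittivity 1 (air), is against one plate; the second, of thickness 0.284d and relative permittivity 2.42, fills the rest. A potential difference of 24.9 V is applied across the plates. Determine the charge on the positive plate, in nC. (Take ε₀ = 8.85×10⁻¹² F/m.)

A = 110 × 44.5 mm² = 4.90×10⁻³ m².
Stacked slabs ⇒ two capacitors in series, each with the full plate area.
C₁ = κ₁ε₀A/d₁ = 1.00 × 8.85×10⁻¹² × 4.90×10⁻³ / 1.04×10⁻⁴ = 4.17×10⁻¹⁰ F.
C₂ = κ₂ε₀A/d₂ = 2.42 × 8.85×10⁻¹² × 4.90×10⁻³ / 4.12×10⁻⁵ = 2.55×10⁻⁹ F.
C = (1/C₁ + 1/C₂)⁻¹ = 3.59×10⁻¹⁰ F.
Q = CV = 3.59×10⁻¹⁰ × 24.9 = 8.93×10⁻⁹ C.

Q ≈ 8.93 nC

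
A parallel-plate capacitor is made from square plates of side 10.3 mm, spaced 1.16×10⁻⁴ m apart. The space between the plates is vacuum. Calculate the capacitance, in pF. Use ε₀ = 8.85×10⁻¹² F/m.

C ≈ 8.09 pF

A = (10.3 mm)² = 1.06×10⁻⁴ m².
C = ε₀A/d = 8.85×10⁻¹² × 1.06×10⁻⁴ / 1.16×10⁻⁴ = 8.09×10⁻¹² F.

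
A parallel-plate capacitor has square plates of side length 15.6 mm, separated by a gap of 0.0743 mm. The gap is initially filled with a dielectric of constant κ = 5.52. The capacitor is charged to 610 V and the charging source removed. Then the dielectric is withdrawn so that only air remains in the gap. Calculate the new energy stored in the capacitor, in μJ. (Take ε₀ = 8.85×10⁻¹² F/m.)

A = (15.6 mm)² = 2.43×10⁻⁴ m².
Initially C₁ = κε₀A/d = 5.52 × 8.85×10⁻¹² × 2.43×10⁻⁴ / 7.43×10⁻⁵ = 1.60×10⁻¹⁰ F.
U₁ = 2.98×10⁻⁵ J.
Isolated ⇒ Q is held fixed. C₂ = 0.181 C₁ and U = Q²/(2C), so U₂/U₁ = C₁/C₂ = 5.52.
U₂ = 5.52 × 2.98×10⁻⁵ = 1.64×10⁻⁴ J.

164 μJ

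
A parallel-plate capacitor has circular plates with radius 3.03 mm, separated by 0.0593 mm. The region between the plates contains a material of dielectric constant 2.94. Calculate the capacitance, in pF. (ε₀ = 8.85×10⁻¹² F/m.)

A = π(3.03 mm)² = 2.88×10⁻⁵ m².
C = κε₀A/d = 2.94 × 8.85×10⁻¹² × 2.88×10⁻⁵ / 5.93×10⁻⁵ = 1.27×10⁻¹¹ F.

12.7 pF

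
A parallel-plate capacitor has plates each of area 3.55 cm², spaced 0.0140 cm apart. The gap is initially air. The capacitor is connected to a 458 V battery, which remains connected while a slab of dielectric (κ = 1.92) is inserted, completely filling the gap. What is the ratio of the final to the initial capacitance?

1.92

C = κε₀A/d scales with κ, so C₂/C₁ = κ = 1.92.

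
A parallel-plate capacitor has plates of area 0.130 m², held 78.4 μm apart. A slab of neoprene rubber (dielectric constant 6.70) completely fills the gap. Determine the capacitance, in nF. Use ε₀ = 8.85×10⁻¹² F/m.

C ≈ 98.3 nF

C = κε₀A/d = 6.70 × 8.85×10⁻¹² × 0.130 / 7.84×10⁻⁵ = 9.83×10⁻⁸ F.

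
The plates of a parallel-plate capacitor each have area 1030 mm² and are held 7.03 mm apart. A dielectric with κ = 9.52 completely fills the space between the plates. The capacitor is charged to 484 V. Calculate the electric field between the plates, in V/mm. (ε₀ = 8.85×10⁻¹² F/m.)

E = V/d = 484 / 7.03×10⁻³ = 6.88×10⁴ V/m.

68.8 V/mm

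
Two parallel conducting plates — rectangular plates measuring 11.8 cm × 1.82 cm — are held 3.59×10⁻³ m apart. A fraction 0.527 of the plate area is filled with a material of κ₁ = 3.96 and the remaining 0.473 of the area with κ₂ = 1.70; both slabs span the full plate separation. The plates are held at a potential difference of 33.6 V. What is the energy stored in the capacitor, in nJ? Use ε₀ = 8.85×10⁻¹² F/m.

A = 11.8 × 1.82 cm² = 2.15×10⁻³ m².
Side-by-side slabs ⇒ two capacitors in parallel, each spanning the full gap.
C₁ = κ₁ε₀A₁/d = 3.96 × 8.85×10⁻¹² × 1.13×10⁻³ / 3.59×10⁻³ = 1.10×10⁻¹¹ F.
C₂ = κ₂ε₀A₂/d = 1.70 × 8.85×10⁻¹² × 1.02×10⁻³ / 3.59×10⁻³ = 4.26×10⁻¹² F.
C = C₁ + C₂ = 1.53×10⁻¹¹ F.
U = ½CV² = ½ × 1.53×10⁻¹¹ × (33.6)² = 8.64×10⁻⁹ J.

8.64 nJ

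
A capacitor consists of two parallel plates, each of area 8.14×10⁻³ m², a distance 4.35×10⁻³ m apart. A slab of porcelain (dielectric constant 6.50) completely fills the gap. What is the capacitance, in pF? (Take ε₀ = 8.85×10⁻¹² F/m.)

C = κε₀A/d = 6.50 × 8.85×10⁻¹² × 8.14×10⁻³ / 4.35×10⁻³ = 1.08×10⁻¹⁰ F.

C ≈ 108 pF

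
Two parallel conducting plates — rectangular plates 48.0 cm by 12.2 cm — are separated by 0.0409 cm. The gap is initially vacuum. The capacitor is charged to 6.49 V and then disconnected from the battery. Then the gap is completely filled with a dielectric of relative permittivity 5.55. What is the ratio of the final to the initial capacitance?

C = κε₀A/d scales with κ, so C₂/C₁ = κ = 5.55.

C₂/C₁ ≈ 5.55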